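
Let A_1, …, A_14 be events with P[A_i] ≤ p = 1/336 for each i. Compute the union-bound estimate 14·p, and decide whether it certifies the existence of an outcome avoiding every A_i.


Union bound: P[∪_{i=1}^{14} A_i] ≤ Σ_i P[A_i] ≤ 14·p = 14·(1/336) = 1/24.
Numerically: 1/24 ≈ 0.04167.
Is 1/24 < 1? YES.
Since P[∪ A_i] ≤ 1/24 < 1, the complement has P[∩ A_i^c] ≥ 1 − 1/24 = 23/24 > 0, so some outcome avoids every A_i.

14·p = 1/24 ≈ 0.04167; existence CERTIFIED by the union bound.


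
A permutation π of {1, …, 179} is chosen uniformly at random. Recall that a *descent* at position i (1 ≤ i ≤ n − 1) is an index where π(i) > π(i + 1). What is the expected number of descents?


Write X = Σ X_I over i = 1, …, 178, with X_I the indicator of one descent.
There are 178 indicators.
For each fixed i, the pair (π(i), π(i+1)) is a uniformly random ordered pair of distinct values from {1, …, 179}; by symmetry P[π(i) > π(i+1)] = 1/2.
By linearity: E[X] = 178 · (1/2) = (179 − 1) · (1/2) = 89 ≈ 89.0000.

E[X] = 89 = 89.0000.


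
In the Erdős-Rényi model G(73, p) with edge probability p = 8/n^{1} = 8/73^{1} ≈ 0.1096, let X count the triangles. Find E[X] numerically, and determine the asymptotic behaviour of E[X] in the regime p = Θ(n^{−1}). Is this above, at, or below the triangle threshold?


Number of potential triangles: C(73, 3) = 62196.
Each occurs with probability p³ ≈ (0.1096)³ ≈ 1.316138e-03.
By linearity: E[X] = C(73, 3)·p³ ≈ 62196 · 1.316138e-03 ≈ 81.8585.
Here α = 1, so p = 8/n is exactly at the triangle threshold p ~ 1/n. Asymptotically E[X] → c³/6 = 8³/6 = 256/3 ≈ 85.3333, a bounded constant. In this regime the triangle count is asymptotically Poisson(c³/6).

E[X] ≈ 81.8585; in regime p = Θ(1/n^{1}) E[X] stays bounded (at the triangle threshold p ~ 1/n).


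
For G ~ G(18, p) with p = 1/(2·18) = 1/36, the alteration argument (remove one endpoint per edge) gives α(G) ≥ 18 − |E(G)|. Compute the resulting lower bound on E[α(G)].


E[|E(G)|] = C(18, 2)·p = 153 · (1/36) = 17/4.
E[α(G)] ≥ n − E[|E(G)|] = 18 − 17/4 = 55/4.
Numerically: ≈ 13.750.
(This is only a lower bound; the true E[α(G)] may be larger.)

E[α(G)] ≥ 55/4 ≈ 13.750.


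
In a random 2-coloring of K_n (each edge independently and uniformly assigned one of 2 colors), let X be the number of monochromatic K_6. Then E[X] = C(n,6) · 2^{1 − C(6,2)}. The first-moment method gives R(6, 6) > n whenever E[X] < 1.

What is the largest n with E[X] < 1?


We need C(n, 6) · 2^{1 − 15} < 1, i.e. C(n, 6) < 2^{15 − 1} = 16384.
Check values of n near the boundary:
  n = 12: C(12, 6) = 924; 924 < 16384? YES
  n = 13: C(13, 6) = 1716; 1716 < 16384? YES
  n = 14: C(14, 6) = 3003; 3003 < 16384? YES
  n = 15: C(15, 6) = 5005; 5005 < 16384? YES
  n = 16: C(16, 6) = 8008; 8008 < 16384? YES
  n = 17: C(17, 6) = 12376; 12376 < 16384? YES
  n = 18: C(18, 6) = 18564; 18564 < 16384? NO
The largest n with C(n, 6) < 16384 is n = 17 (where E[X] = 1547/2048 ≈ 0.755). Hence R(6, 6) > 17, i.e. R(6, 6) ≥ 18.

Largest n = 17; hence R(6, 6) > 17.


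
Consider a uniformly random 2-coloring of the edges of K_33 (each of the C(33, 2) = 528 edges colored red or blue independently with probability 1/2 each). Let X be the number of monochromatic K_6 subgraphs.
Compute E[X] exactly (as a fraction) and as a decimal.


Let X = Σ_S X_S over the C(33, 6) = 1107568 subsets S of size 6, where X_S = 1 if the K_6 on S is monochromatic.
For a fixed S, the K_6 on S has C(6, 2) = 15 edges. P[all 15 edges red] = (1/2)^15, and likewise for blue, so P[monochromatic] = 2·(1/2)^15 = 2^{1 − 15} = 1/16384.
By linearity: E[X] = C(33, 6) · 2^{1 − 15} = 1107568 · 1/16384 = 69223/1024.
Numerically: E[X] ≈ 67.600586.

E[X] = C(33,6)·2^(1−C(6,2)) = 69223/1024 ≈ 67.600586.


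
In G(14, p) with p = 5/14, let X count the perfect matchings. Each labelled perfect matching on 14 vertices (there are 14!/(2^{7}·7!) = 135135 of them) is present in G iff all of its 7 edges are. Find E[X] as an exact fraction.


K_14 has 14!/(2^{7}·7!) = 135135 labelled perfect matchings.
For each such perfect matching H, let X_H = 1 if all 7 edges of H are present in G. Then P[X_H = 1] = p^{7} = (5/14)^{7} = 78125/105413504.
By linearity: E[X] = Σ_H E[X_H] = 135135 · p^{7} = 135135 · 78125/105413504 = 1508203125/15059072.
Numerically: E[X] ≈ 100.152.

E[X] = 135135 · (5/14)^{7} = 1508203125/15059072 ≈ 100.152.


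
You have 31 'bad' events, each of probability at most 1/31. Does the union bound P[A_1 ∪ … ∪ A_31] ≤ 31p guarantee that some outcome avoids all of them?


Union bound: P[∪_{i=1}^{31} A_i] ≤ Σ_i P[A_i] ≤ 31·p = 31·(1/31) = 1.
Numerically: 1 ≈ 1.000000.
Is 1 < 1? NO.
Since the bound 1 is ≥ 1, the union bound is uninformative here; it does NOT by itself certify existence.

31·p = 1 ≈ 1.000000; existence NOT certified by the union bound.


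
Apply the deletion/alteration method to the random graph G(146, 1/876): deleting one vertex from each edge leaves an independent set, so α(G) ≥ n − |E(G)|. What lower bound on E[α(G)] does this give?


E[|E(G)|] = C(146, 2)·p = 10585 · (1/876) = 145/12.
E[α(G)] ≥ n − E[|E(G)|] = 146 − 145/12 = 1607/12.
Numerically: ≈ 133.9167.
(This is only a lower bound; the true E[α(G)] may be larger.)

E[α(G)] ≥ 1607/12 ≈ 133.9167.


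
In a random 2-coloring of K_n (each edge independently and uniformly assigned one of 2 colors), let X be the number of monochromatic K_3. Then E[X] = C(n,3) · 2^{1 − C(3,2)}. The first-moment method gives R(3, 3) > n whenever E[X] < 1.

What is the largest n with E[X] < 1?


We need C(n, 3) · 2^{1 − 3} < 1, i.e. C(n, 3) < 2^{3 − 1} = 4.
Check values of n near the boundary:
  n = 3: C(3, 3) = 1; 1 < 4? YES
  n = 4: C(4, 3) = 4; 4 < 4? NO
The largest n with C(n, 3) < 4 is n = 3 (where E[X] = 1/4 ≈ 0.250000). Hence R(3, 3) > 3, i.e. R(3, 3) ≥ 4.

Largest n = 3; hence R(3, 3) > 3.


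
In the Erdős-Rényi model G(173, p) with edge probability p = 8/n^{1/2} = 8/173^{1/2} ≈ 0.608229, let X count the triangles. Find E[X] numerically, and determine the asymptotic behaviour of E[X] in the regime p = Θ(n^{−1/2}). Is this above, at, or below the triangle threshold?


Number of potential triangles: C(173, 3) = 848046.
Each occurs with probability p³ ≈ (0.608229)³ ≈ 2.25009475e-01.
By linearity: E[X] = C(173, 3)·p³ ≈ 848046 · 2.25009475e-01 ≈ 190818.385206.
Since α = 1/2 < 1, p = c/n^{1/2} ≫ 1/n is above the triangle threshold p ~ 1/n. Asymptotically E[X] ~ (c³/6)·n^{3(1−α)} = (8³/6)·n^{1.5} → ∞; triangles are abundant w.h.p.

E[X] ≈ 190818.385206; in regime p = Θ(1/n^{1/2}) E[X] diverges (above the triangle threshold p ~ 1/n).


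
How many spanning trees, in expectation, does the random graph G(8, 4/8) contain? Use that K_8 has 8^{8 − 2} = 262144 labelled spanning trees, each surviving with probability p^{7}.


K_8 has 8^{8 − 2} = 262144 labelled spanning trees.
For each such spanning tree H, let X_H = 1 if all 7 edges of H are present in G. Then P[X_H = 1] = p^{7} = (1/2)^{7} = 1/128.
Summing the indicators: E[X] = Σ_H E[X_H] = 262144 · p^{7} = 262144 · 1/128 = 2048.
Numerically: E[X] ≈ 2048.

E[X] = 262144 · (1/2)^{7} = 2048 ≈ 2048.


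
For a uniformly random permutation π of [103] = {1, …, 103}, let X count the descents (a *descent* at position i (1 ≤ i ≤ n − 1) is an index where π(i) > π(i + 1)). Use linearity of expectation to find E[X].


Write X = Σ X_I over i = 1, …, 102, with X_I the indicator of one descent.
There are 102 indicators.
For each fixed i, the pair (π(i), π(i+1)) is a uniformly random ordered pair of distinct values from {1, …, 103}; by symmetry P[π(i) > π(i+1)] = 1/2.
By linearity: E[X] = 102 · (1/2) = (103 − 1) · (1/2) = 51 ≈ 51.00000.

E[X] = 51 = 51.00000.


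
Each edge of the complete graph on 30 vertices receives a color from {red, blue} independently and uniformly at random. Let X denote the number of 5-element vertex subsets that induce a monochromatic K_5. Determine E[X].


Let X = Σ_S X_S over the C(30, 5) = 142506 subsets S of size 5, where X_S = 1 if the K_5 on S is monochromatic.
For a fixed S, the K_5 on S has C(5, 2) = 10 edges. P[all 10 edges red] = (1/2)^10, and likewise for blue, so P[monochromatic] = 2·(1/2)^10 = 2^{1 − 10} = 1/512.
Summing: E[X] = C(30, 5) · 2^{1 − 10} = 142506 · 1/512 = 71253/256.
Numerically: E[X] ≈ 278.33203.

E[X] = C(30,5)·2^(1−C(5,2)) = 71253/256 ≈ 278.33203.


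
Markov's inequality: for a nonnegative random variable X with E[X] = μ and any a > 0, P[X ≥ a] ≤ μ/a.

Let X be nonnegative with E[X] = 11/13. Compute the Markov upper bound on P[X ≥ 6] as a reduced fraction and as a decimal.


μ = E[X] = 11/13, a = 6.
Markov: P[X ≥ 6] ≤ μ/a = (11/13)/6 = 11/78.
Numerically: ≈ 0.1410.
(Since a = 6 > μ = 0.8462, the bound 11/78 is < 1 and informative.)

P[X ≥ 6] ≤ 11/78 ≈ 0.1410.


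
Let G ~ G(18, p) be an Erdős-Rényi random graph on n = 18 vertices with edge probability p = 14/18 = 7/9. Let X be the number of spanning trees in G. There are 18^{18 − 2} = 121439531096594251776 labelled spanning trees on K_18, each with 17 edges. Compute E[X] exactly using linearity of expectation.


K_18 has 18^{18 − 2} = 121439531096594251776 labelled spanning trees.
For each such spanning tree H, let X_H = 1 if all 17 edges of H are present in G. Then P[X_H = 1] = p^{17} = (7/9)^{17} = 232630513987207/16677181699666569.
Summing the indicators: E[X] = Σ_H E[X_H] = 121439531096594251776 · p^{17} = 121439531096594251776 · 232630513987207/16677181699666569 = 15245673364665597952/9.
Numerically: E[X] ≈ 1.69396e+18.

E[X] = 121439531096594251776 · (7/9)^{17} = 15245673364665597952/9 ≈ 1.69396e+18.


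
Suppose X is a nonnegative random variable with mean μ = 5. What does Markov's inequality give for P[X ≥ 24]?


μ = E[X] = 5, a = 24.
Markov: P[X ≥ 24] ≤ μ/a = (5)/24 = 5/24.
Numerically: ≈ 0.2083.
(Since a = 24 > μ = 5.0000, the bound 5/24 is < 1 and informative.)

P[X ≥ 24] ≤ 5/24 ≈ 0.2083.


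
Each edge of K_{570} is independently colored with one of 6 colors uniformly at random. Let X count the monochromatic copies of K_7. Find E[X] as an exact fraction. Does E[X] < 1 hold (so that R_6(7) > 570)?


E[X] = C(570, 7) · 6^{1 − 21} = 3737936877831720 · 6^{−20} = 3737936877831720/3656158440062976.
As a reduced fraction: E[X] = 5768421107765/5642219814912 ≈ 1.0223673.
Is E[X] < 1? NO.
Since E[X] ≥ 1, the first-moment bound is inconclusive at n = 570; it does NOT by itself certify R_6(7) > 570.

E[X] = 5768421107765/5642219814912 ≈ 1.0223673; E[X] ≥ 1; first-moment method inconclusive here.


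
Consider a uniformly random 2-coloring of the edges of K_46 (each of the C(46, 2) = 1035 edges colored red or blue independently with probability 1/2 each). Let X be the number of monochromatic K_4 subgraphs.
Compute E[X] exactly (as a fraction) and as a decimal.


Let X = Σ_S X_S over the C(46, 4) = 163185 subsets S of size 4, where X_S = 1 if the K_4 on S is monochromatic.
For a fixed S, the K_4 on S has C(4, 2) = 6 edges. P[all 6 edges red] = (1/2)^6, and likewise for blue, so P[monochromatic] = 2·(1/2)^6 = 2^{1 − 6} = 1/32.
By linearity: E[X] = C(46, 4) · 2^{1 − 6} = 163185 · 1/32 = 163185/32.
Numerically: E[X] ≈ 5099.531250.

E[X] = C(46,4)·2^(1−C(4,2)) = 163185/32 ≈ 5099.531250.


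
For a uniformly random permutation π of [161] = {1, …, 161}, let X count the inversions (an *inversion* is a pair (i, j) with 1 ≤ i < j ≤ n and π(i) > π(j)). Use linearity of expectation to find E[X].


Write X = Σ X_I over the C(161, 2) = 12880 pairs i < j, with X_I the indicator of one inversion.
There are 12880 indicators.
For each fixed pair i < j, the values π(i) and π(j) are two distinct elements of {1, …, 161} in uniformly random order; by symmetry P[π(i) > π(j)] = 1/2.
By linearity: E[X] = 12880 · (1/2) = C(161, 2) · (1/2) = 12880/2 = 6440 ≈ 6440.00000.

E[X] = 6440 = 6440.00000.


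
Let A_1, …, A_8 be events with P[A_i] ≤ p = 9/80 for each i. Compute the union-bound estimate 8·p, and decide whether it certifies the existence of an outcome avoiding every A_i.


Union bound: P[∪_{i=1}^{8} A_i] ≤ Σ_i P[A_i] ≤ 8·p = 8·(9/80) = 9/10.
Numerically: 9/10 ≈ 0.9000.
Is 9/10 < 1? YES.
Since P[∪ A_i] ≤ 9/10 < 1, the complement has P[∩ A_i^c] ≥ 1 − 9/10 = 1/10 > 0, so some outcome avoids every A_i.

8·p = 9/10 ≈ 0.9000; existence CERTIFIED by the union bound.


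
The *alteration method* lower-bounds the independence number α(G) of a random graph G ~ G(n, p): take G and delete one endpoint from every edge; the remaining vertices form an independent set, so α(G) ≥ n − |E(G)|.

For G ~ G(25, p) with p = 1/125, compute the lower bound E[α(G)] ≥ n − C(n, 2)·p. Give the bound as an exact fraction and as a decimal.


E[|E(G)|] = C(25, 2)·p = 300 · (1/125) = 12/5.
E[α(G)] ≥ n − E[|E(G)|] = 25 − 12/5 = 113/5.
Numerically: ≈ 22.600000.
(This is only a lower bound; the true E[α(G)] may be larger.)

E[α(G)] ≥ 113/5 ≈ 22.600000.


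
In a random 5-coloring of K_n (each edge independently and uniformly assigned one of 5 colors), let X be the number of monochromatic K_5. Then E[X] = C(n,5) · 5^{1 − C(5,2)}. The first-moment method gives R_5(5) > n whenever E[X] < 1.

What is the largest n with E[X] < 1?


We need C(n, 5) · 5^{1 − 10} < 1, i.e. C(n, 5) < 5^{10 − 1} = 1953125.
Check values of n near the boundary:
  n = 44: C(44, 5) = 1086008; 1086008 < 1953125? YES
  n = 45: C(45, 5) = 1221759; 1221759 < 1953125? YES
  n = 46: C(46, 5) = 1370754; 1370754 < 1953125? YES
  n = 47: C(47, 5) = 1533939; 1533939 < 1953125? YES
  n = 48: C(48, 5) = 1712304; 1712304 < 1953125? YES
  n = 49: C(49, 5) = 1906884; 1906884 < 1953125? YES
  n = 50: C(50, 5) = 2118760; 2118760 < 1953125? NO
  n = 51: C(51, 5) = 2349060; 2349060 < 1953125? NO
The largest n with C(n, 5) < 1953125 is n = 49 (where E[X] = 1906884/1953125 ≈ 0.9763246). Hence R_5(5) > 49, i.e. R_5(5) ≥ 50.

Largest n = 49; hence R_5(5) > 49.


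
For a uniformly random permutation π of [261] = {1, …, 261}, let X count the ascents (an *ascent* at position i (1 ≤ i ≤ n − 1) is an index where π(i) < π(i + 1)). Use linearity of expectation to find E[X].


Write X = Σ X_I over i = 1, …, 260, with X_I the indicator of one ascent.
There are 260 indicators.
For each fixed i, the pair (π(i), π(i+1)) is a uniformly random ordered pair of distinct values from {1, …, 261}; by symmetry P[π(i) < π(i+1)] = 1/2.
By linearity: E[X] = 260 · (1/2) = (261 − 1) · (1/2) = 130 ≈ 130.000000.

E[X] = 130 = 130.000000.


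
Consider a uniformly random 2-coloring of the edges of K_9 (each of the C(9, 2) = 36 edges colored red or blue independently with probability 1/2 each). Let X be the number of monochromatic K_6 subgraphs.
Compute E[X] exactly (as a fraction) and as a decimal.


Let X = Σ_S X_S over the C(9, 6) = 84 subsets S of size 6, where X_S = 1 if the K_6 on S is monochromatic.
For a fixed S, the K_6 on S has C(6, 2) = 15 edges. P[all 15 edges red] = (1/2)^15, and likewise for blue, so P[monochromatic] = 2·(1/2)^15 = 2^{1 − 15} = 1/16384.
By linearity of expectation: E[X] = C(9, 6) · 2^{1 − 15} = 84 · 1/16384 = 21/4096.
Numerically: E[X] ≈ 0.005127.

E[X] = C(9,6)·2^(1−C(6,2)) = 21/4096 ≈ 0.005127.


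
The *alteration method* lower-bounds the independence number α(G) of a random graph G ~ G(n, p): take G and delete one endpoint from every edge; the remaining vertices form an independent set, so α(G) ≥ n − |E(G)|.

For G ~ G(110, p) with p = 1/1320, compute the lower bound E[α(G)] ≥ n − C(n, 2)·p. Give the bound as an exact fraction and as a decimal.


E[|E(G)|] = C(110, 2)·p = 5995 · (1/1320) = 109/24.
E[α(G)] ≥ n − E[|E(G)|] = 110 − 109/24 = 2531/24.
Numerically: ≈ 105.45833.
(This is only a lower bound; the true E[α(G)] may be larger.)

E[α(G)] ≥ 2531/24 ≈ 105.45833.


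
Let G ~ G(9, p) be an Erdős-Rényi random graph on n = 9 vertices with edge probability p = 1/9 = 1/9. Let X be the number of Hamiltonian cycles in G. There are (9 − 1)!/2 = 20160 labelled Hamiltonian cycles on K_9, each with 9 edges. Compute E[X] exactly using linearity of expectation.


K_9 has (9 − 1)!/2 = 20160 labelled Hamiltonian cycles.
For each such Hamiltonian cycle H, let X_H = 1 if all 9 edges of H are present in G. Then P[X_H = 1] = p^{9} = (1/9)^{9} = 1/387420489.
By linearity of expectation: E[X] = Σ_H E[X_H] = 20160 · p^{9} = 20160 · 1/387420489 = 2240/43046721.
Numerically: E[X] ≈ 5.20365e-05.

E[X] = 20160 · (1/9)^{9} = 2240/43046721 ≈ 5.20365e-05.


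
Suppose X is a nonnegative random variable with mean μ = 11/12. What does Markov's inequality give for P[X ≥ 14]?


μ = E[X] = 11/12, a = 14.
Markov: P[X ≥ 14] ≤ μ/a = (11/12)/14 = 11/168.
Numerically: ≈ 0.06548.
(Since a = 14 > μ = 0.91667, the bound 11/168 is < 1 and informative.)

P[X ≥ 14] ≤ 11/168 ≈ 0.06548.


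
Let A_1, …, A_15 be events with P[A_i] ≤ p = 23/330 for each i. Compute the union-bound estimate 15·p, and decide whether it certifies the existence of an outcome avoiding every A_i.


Union bound: P[∪_{i=1}^{15} A_i] ≤ Σ_i P[A_i] ≤ 15·p = 15·(23/330) = 23/22.
Numerically: 23/22 ≈ 1.0455.
Is 23/22 < 1? NO.
Since the bound 23/22 is ≥ 1, the union bound is uninformative here; it does NOT by itself certify existence.

15·p = 23/22 ≈ 1.0455; existence NOT certified by the union bound.


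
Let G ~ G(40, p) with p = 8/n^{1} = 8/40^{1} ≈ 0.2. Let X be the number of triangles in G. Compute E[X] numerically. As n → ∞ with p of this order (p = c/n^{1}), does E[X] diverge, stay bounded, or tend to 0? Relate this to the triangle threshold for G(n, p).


Number of potential triangles: C(40, 3) = 9880.
Each occurs with probability p³ ≈ (0.2)³ ≈ 8.000000e-03.
By linearity: E[X] = C(40, 3)·p³ ≈ 9880 · 8.000000e-03 ≈ 79.0400.
Here α = 1, so p = 8/n is exactly at the triangle threshold p ~ 1/n. Asymptotically E[X] → c³/6 = 8³/6 = 256/3 ≈ 85.3333, a bounded constant. In this regime the triangle count is asymptotically Poisson(c³/6).

E[X] ≈ 79.0400; in regime p = Θ(1/n^{1}) E[X] stays bounded (at the triangle threshold p ~ 1/n).


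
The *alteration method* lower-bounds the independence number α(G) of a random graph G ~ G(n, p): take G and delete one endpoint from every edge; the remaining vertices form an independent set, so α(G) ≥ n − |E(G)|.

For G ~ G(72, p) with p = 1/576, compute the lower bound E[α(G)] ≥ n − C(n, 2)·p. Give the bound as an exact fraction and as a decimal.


E[|E(G)|] = C(72, 2)·p = 2556 · (1/576) = 71/16.
E[α(G)] ≥ n − E[|E(G)|] = 72 − 71/16 = 1081/16.
Numerically: ≈ 67.562.
(This is only a lower bound; the true E[α(G)] may be larger.)

E[α(G)] ≥ 1081/16 ≈ 67.562.


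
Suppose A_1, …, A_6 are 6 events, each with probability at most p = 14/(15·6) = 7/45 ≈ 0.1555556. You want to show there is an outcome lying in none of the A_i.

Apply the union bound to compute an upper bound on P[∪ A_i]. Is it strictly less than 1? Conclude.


Union bound: P[∪_{i=1}^{6} A_i] ≤ Σ_i P[A_i] ≤ 6·p = 6·(7/45) = 14/15.
Numerically: 14/15 ≈ 0.9333333.
Is 14/15 < 1? YES.
Since P[∪ A_i] ≤ 14/15 < 1, the complement has P[∩ A_i^c] ≥ 1 − 14/15 = 1/15 > 0, so some outcome avoids every A_i.

6·p = 14/15 ≈ 0.9333333; existence CERTIFIED by the union bound.


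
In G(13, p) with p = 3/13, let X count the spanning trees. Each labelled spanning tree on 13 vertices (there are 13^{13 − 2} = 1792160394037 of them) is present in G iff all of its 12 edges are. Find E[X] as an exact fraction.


K_13 has 13^{13 − 2} = 1792160394037 labelled spanning trees.
For each such spanning tree H, let X_H = 1 if all 12 edges of H are present in G. Then P[X_H = 1] = p^{12} = (3/13)^{12} = 531441/23298085122481.
Summing the indicators: E[X] = Σ_H E[X_H] = 1792160394037 · p^{12} = 1792160394037 · 531441/23298085122481 = 531441/13.
Numerically: E[X] ≈ 40880.1.

E[X] = 1792160394037 · (3/13)^{12} = 531441/13 ≈ 40880.1.


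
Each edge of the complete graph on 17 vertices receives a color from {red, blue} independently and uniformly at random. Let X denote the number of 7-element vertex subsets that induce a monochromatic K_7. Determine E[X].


Let X = Σ_S X_S over the C(17, 7) = 19448 subsets S of size 7, where X_S = 1 if the K_7 on S is monochromatic.
For a fixed S, the K_7 on S has C(7, 2) = 21 edges. P[all 21 edges red] = (1/2)^21, and likewise for blue, so P[monochromatic] = 2·(1/2)^21 = 2^{1 − 21} = 1/1048576.
By linearity: E[X] = C(17, 7) · 2^{1 − 21} = 19448 · 1/1048576 = 2431/131072.
Numerically: E[X] ≈ 0.01855.

E[X] = C(17,7)·2^(1−C(7,2)) = 2431/131072 ≈ 0.01855.


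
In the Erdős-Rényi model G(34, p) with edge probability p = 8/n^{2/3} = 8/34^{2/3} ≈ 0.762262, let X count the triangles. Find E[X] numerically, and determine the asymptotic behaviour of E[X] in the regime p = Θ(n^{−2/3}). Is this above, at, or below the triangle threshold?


Number of potential triangles: C(34, 3) = 5984.
Each occurs with probability p³ ≈ (0.762262)³ ≈ 4.42906574e-01.
By linearity: E[X] = C(34, 3)·p³ ≈ 5984 · 4.42906574e-01 ≈ 2650.352941.
Since α = 2/3 < 1, p = c/n^{2/3} ≫ 1/n is above the triangle threshold p ~ 1/n. Asymptotically E[X] ~ (c³/6)·n^{3(1−α)} = (8³/6)·n^{1} → ∞; triangles are abundant w.h.p.

E[X] ≈ 2650.352941; in regime p = Θ(1/n^{2/3}) E[X] diverges (above the triangle threshold p ~ 1/n).


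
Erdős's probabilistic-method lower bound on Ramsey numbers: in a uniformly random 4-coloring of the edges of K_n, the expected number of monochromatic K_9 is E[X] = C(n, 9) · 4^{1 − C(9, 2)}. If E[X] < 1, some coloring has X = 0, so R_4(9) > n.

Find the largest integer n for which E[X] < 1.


We need C(n, 9) · 4^{1 − 36} < 1, i.e. C(n, 9) < 4^{36 − 1} = 1180591620717411303424.
Check values of n near the boundary:
  n = 910: C(910, 9) = 1133378248346922788210; 1133378248346922788210 < 1180591620717411303424? YES
  n = 911: C(911, 9) = 1144686900492291197405; 1144686900492291197405 < 1180591620717411303424? YES
  n = 912: C(912, 9) = 1156095740032081475120; 1156095740032081475120 < 1180591620717411303424? YES
  n = 913: C(913, 9) = 1167605542753639808390; 1167605542753639808390 < 1180591620717411303424? YES
  n = 914: C(914, 9) = 1179217089587653905932; 1179217089587653905932 < 1180591620717411303424? YES
  n = 915: C(915, 9) = 1190931166636537885130; 1190931166636537885130 < 1180591620717411303424? NO
  n = 916: C(916, 9) = 1202748565202942340440; 1202748565202942340440 < 1180591620717411303424? NO
The largest n with C(n, 9) < 1180591620717411303424 is n = 914 (where E[X] = 294804272396913476483/295147905179352825856 ≈ 0.999). Hence R_4(9) > 914, i.e. R_4(9) ≥ 915.

Largest n = 914; hence R_4(9) > 914.


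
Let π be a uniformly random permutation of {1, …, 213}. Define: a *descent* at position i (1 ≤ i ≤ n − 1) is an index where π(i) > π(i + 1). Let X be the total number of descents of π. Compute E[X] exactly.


Write X = Σ X_I over i = 1, …, 212, with X_I the indicator of one descent.
There are 212 indicators.
For each fixed i, the pair (π(i), π(i+1)) is a uniformly random ordered pair of distinct values from {1, …, 213}; by symmetry P[π(i) > π(i+1)] = 1/2.
By linearity: E[X] = 212 · (1/2) = (213 − 1) · (1/2) = 106 ≈ 106.000.

E[X] = 106 = 106.000.


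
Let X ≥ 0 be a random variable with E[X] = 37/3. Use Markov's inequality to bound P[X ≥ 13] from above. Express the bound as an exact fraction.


μ = E[X] = 37/3, a = 13.
Markov: P[X ≥ 13] ≤ μ/a = (37/3)/13 = 37/39.
Numerically: ≈ 0.949.
(Since a = 13 > μ = 12.333, the bound 37/39 is < 1 and informative.)

P[X ≥ 13] ≤ 37/39 ≈ 0.949.


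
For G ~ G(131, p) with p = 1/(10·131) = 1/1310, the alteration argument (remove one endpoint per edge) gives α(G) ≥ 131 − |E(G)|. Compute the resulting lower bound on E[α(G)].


E[|E(G)|] = C(131, 2)·p = 8515 · (1/1310) = 13/2.
E[α(G)] ≥ n − E[|E(G)|] = 131 − 13/2 = 249/2.
Numerically: ≈ 124.5000.
(This is only a lower bound; the true E[α(G)] may be larger.)

E[α(G)] ≥ 249/2 ≈ 124.5000.


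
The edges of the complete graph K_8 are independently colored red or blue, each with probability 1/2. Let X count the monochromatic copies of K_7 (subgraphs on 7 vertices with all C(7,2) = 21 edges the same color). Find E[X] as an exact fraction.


Let X = Σ_S X_S over the C(8, 7) = 8 subsets S of size 7, where X_S = 1 if the K_7 on S is monochromatic.
For a fixed S, the K_7 on S has C(7, 2) = 21 edges. P[all 21 edges red] = (1/2)^21, and likewise for blue, so P[monochromatic] = 2·(1/2)^21 = 2^{1 − 21} = 1/1048576.
Summing: E[X] = C(8, 7) · 2^{1 − 21} = 8 · 1/1048576 = 1/131072.
Numerically: E[X] ≈ 0.000.

E[X] = C(8,7)·2^(1−C(7,2)) = 1/131072 ≈ 0.000.


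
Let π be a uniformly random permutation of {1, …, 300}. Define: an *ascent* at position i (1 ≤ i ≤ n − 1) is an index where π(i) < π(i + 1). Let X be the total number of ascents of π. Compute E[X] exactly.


Write X = Σ X_I over i = 1, …, 299, with X_I the indicator of one ascent.
There are 299 indicators.
For each fixed i, the pair (π(i), π(i+1)) is a uniformly random ordered pair of distinct values from {1, …, 300}; by symmetry P[π(i) < π(i+1)] = 1/2.
By linearity: E[X] = 299 · (1/2) = (300 − 1) · (1/2) = 299/2 ≈ 149.5000.

E[X] = 299/2 = 149.5000.


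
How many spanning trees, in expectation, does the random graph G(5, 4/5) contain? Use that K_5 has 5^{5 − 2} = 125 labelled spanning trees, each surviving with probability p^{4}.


K_5 has 5^{5 − 2} = 125 labelled spanning trees.
For each such spanning tree H, let X_H = 1 if all 4 edges of H are present in G. Then P[X_H = 1] = p^{4} = (4/5)^{4} = 256/625.
By linearity: E[X] = Σ_H E[X_H] = 125 · p^{4} = 125 · 256/625 = 256/5.
Numerically: E[X] ≈ 51.2.

E[X] = 125 · (4/5)^{4} = 256/5 ≈ 51.2.


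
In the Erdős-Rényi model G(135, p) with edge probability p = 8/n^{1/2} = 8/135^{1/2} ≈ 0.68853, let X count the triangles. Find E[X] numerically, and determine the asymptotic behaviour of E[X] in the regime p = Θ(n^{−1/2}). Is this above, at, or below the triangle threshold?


Number of potential triangles: C(135, 3) = 400995.
Each occurs with probability p³ ≈ (0.68853)³ ≈ 3.26414399e-01.
By linearity: E[X] = C(135, 3)·p³ ≈ 400995 · 3.26414399e-01 ≈ 130890.541883.
Since α = 1/2 < 1, p = c/n^{1/2} ≫ 1/n is above the triangle threshold p ~ 1/n. Asymptotically E[X] ~ (c³/6)·n^{3(1−α)} = (8³/6)·n^{1.5} → ∞; triangles are abundant w.h.p.

E[X] ≈ 130890.541883; in regime p = Θ(1/n^{1/2}) E[X] diverges (above the triangle threshold p ~ 1/n).


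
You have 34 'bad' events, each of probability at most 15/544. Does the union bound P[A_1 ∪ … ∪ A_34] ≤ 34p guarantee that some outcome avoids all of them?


Union bound: P[∪_{i=1}^{34} A_i] ≤ Σ_i P[A_i] ≤ 34·p = 34·(15/544) = 15/16.
Numerically: 15/16 ≈ 0.938.
Is 15/16 < 1? YES.
Since P[∪ A_i] ≤ 15/16 < 1, the complement has P[∩ A_i^c] ≥ 1 − 15/16 = 1/16 > 0, so some outcome avoids every A_i.

34·p = 15/16 ≈ 0.938; existence CERTIFIED by the union bound.


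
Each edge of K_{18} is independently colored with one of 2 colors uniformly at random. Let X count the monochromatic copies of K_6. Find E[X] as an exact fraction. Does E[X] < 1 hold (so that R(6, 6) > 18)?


E[X] = C(18, 6) · 2^{1 − 15} = 18564 · 2^{−14} = 18564/16384.
As a reduced fraction: E[X] = 4641/4096 ≈ 1.1331.
Is E[X] < 1? NO.
Since E[X] ≥ 1, the first-moment bound is inconclusive at n = 18; it does NOT by itself certify R(6, 6) > 18.

E[X] = 4641/4096 ≈ 1.1331; E[X] ≥ 1; first-moment method inconclusive here.


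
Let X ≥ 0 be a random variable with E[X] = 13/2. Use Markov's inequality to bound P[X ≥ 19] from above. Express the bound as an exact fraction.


μ = E[X] = 13/2, a = 19.
Markov: P[X ≥ 19] ≤ μ/a = (13/2)/19 = 13/38.
Numerically: ≈ 0.342105.
(Since a = 19 > μ = 6.500000, the bound 13/38 is < 1 and informative.)

P[X ≥ 19] ≤ 13/38 ≈ 0.342105.


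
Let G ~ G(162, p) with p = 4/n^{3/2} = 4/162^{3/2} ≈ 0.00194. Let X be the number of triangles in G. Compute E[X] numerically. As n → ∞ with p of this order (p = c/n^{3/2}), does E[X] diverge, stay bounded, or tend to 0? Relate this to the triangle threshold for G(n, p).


Number of potential triangles: C(162, 3) = 695520.
Each occurs with probability p³ ≈ (0.00194)³ ≈ 7.300665e-09.
By linearity: E[X] = C(162, 3)·p³ ≈ 695520 · 7.300665e-09 ≈ 0.0051.
Since α = 3/2 > 1, p = c/n^{3/2} = o(1/n) is below the triangle threshold p ~ 1/n. Asymptotically E[X] ~ (c³/6)·n^{3(1−α)} = (4³/6)·n^{-1.5} → 0, so by Markov's inequality G has no triangles w.h.p.

E[X] ≈ 0.0051; in regime p = Θ(1/n^{3/2}) E[X] tends to 0 (below the triangle threshold p ~ 1/n).


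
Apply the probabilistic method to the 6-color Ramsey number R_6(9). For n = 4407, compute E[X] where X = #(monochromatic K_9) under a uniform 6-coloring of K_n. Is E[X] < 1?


E[X] = C(4407, 9) · 6^{1 − 36} = 1713856532599459170657070050 · 6^{−35} = 1713856532599459170657070050/1719070799748422591028658176.
As a reduced fraction: E[X] = 285642755433243195109511675/286511799958070431838109696 ≈ 0.99697.
Is E[X] < 1? YES.
Since E[X] < 1, there exists a 6-coloring of K_{4407} with no monochromatic K_9; hence R_6(9) > 4407.

E[X] = 285642755433243195109511675/286511799958070431838109696 ≈ 0.99697; E[X] < 1, so R_6(9) > 4407.


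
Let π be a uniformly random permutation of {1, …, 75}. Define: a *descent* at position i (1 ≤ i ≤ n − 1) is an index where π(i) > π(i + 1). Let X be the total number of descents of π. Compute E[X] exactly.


Write X = Σ X_I over i = 1, …, 74, with X_I the indicator of one descent.
There are 74 indicators.
For each fixed i, the pair (π(i), π(i+1)) is a uniformly random ordered pair of distinct values from {1, …, 75}; by symmetry P[π(i) > π(i+1)] = 1/2.
By linearity: E[X] = 74 · (1/2) = (75 − 1) · (1/2) = 37 ≈ 37.0000.

E[X] = 37 = 37.0000.


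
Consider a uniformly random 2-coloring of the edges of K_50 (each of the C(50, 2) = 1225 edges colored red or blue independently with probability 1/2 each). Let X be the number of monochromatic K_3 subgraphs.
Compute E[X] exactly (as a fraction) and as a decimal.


Let X = Σ_S X_S over the C(50, 3) = 19600 subsets S of size 3, where X_S = 1 if the K_3 on S is monochromatic.
For a fixed S, the K_3 on S has C(3, 2) = 3 edges. P[all 3 edges red] = (1/2)^3, and likewise for blue, so P[monochromatic] = 2·(1/2)^3 = 2^{1 − 3} = 1/4.
Summing: E[X] = C(50, 3) · 2^{1 − 3} = 19600 · 1/4 = 4900.
Numerically: E[X] ≈ 4900.0000.

E[X] = C(50,3)·2^(1−C(3,2)) = 4900 ≈ 4900.0000.


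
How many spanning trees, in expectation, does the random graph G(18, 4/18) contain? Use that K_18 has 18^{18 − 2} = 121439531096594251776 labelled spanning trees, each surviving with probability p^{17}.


K_18 has 18^{18 − 2} = 121439531096594251776 labelled spanning trees.
For each such spanning tree H, let X_H = 1 if all 17 edges of H are present in G. Then P[X_H = 1] = p^{17} = (2/9)^{17} = 131072/16677181699666569.
Summing the indicators: E[X] = Σ_H E[X_H] = 121439531096594251776 · p^{17} = 121439531096594251776 · 131072/16677181699666569 = 8589934592/9.
Numerically: E[X] ≈ 9.54e+08.

E[X] = 121439531096594251776 · (2/9)^{17} = 8589934592/9 ≈ 9.54e+08.


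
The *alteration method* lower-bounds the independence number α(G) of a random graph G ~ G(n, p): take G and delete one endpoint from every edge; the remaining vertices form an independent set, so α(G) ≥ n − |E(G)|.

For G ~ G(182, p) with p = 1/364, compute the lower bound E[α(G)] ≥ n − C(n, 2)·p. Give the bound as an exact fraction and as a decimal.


E[|E(G)|] = C(182, 2)·p = 16471 · (1/364) = 181/4.
E[α(G)] ≥ n − E[|E(G)|] = 182 − 181/4 = 547/4.
Numerically: ≈ 136.750000.
(This is only a lower bound; the true E[α(G)] may be larger.)

E[α(G)] ≥ 547/4 ≈ 136.750000.


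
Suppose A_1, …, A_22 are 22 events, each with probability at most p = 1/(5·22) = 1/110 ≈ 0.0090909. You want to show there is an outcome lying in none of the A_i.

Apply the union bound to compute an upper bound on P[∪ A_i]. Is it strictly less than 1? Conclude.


Union bound: P[∪_{i=1}^{22} A_i] ≤ Σ_i P[A_i] ≤ 22·p = 22·(1/110) = 1/5.
Numerically: 1/5 ≈ 0.2000000.
Is 1/5 < 1? YES.
Since P[∪ A_i] ≤ 1/5 < 1, the complement has P[∩ A_i^c] ≥ 1 − 1/5 = 4/5 > 0, so some outcome avoids every A_i.

22·p = 1/5 ≈ 0.2000000; existence CERTIFIED by the union bound.


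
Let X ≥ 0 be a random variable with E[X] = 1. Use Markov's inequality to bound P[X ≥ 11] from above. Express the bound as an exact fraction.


μ = E[X] = 1, a = 11.
Markov: P[X ≥ 11] ≤ μ/a = (1)/11 = 1/11.
Numerically: ≈ 0.090909.
(Since a = 11 > μ = 1.000000, the bound 1/11 is < 1 and informative.)

P[X ≥ 11] ≤ 1/11 ≈ 0.090909.


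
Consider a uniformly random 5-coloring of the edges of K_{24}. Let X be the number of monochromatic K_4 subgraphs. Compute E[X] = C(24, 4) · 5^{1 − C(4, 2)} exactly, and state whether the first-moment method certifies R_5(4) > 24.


E[X] = C(24, 4) · 5^{1 − 6} = 10626 · 5^{−5} = 10626/3125.
As a reduced fraction: E[X] = 10626/3125 ≈ 3.400.
Is E[X] < 1? NO.
Since E[X] ≥ 1, the first-moment bound is inconclusive at n = 24; it does NOT by itself certify R_5(4) > 24.

E[X] = 10626/3125 ≈ 3.400; E[X] ≥ 1; first-moment method inconclusive here.


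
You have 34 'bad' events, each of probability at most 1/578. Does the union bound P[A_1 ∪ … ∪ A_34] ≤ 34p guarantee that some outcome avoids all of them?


Union bound: P[∪_{i=1}^{34} A_i] ≤ Σ_i P[A_i] ≤ 34·p = 34·(1/578) = 1/17.
Numerically: 1/17 ≈ 0.0588.
Is 1/17 < 1? YES.
Since P[∪ A_i] ≤ 1/17 < 1, the complement has P[∩ A_i^c] ≥ 1 − 1/17 = 16/17 > 0, so some outcome avoids every A_i.

34·p = 1/17 ≈ 0.0588; existence CERTIFIED by the union bound.


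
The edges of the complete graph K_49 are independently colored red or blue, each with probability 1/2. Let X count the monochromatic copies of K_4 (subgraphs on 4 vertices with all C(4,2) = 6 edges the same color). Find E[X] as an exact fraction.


Let X = Σ_S X_S over the C(49, 4) = 211876 subsets S of size 4, where X_S = 1 if the K_4 on S is monochromatic.
For a fixed S, the K_4 on S has C(4, 2) = 6 edges. P[all 6 edges red] = (1/2)^6, and likewise for blue, so P[monochromatic] = 2·(1/2)^6 = 2^{1 − 6} = 1/32.
Summing: E[X] = C(49, 4) · 2^{1 − 6} = 211876 · 1/32 = 52969/8.
Numerically: E[X] ≈ 6621.125.

E[X] = C(49,4)·2^(1−C(4,2)) = 52969/8 ≈ 6621.125.


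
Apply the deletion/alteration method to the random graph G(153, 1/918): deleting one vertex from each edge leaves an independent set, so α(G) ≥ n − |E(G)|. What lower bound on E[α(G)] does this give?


E[|E(G)|] = C(153, 2)·p = 11628 · (1/918) = 38/3.
E[α(G)] ≥ n − E[|E(G)|] = 153 − 38/3 = 421/3.
Numerically: ≈ 140.333333.
(This is only a lower bound; the true E[α(G)] may be larger.)

E[α(G)] ≥ 421/3 ≈ 140.333333.


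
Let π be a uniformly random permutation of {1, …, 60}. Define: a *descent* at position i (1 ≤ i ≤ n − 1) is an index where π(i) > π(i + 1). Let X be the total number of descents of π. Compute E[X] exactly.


Write X = Σ X_I over i = 1, …, 59, with X_I the indicator of one descent.
There are 59 indicators.
For each fixed i, the pair (π(i), π(i+1)) is a uniformly random ordered pair of distinct values from {1, …, 60}; by symmetry P[π(i) > π(i+1)] = 1/2.
By linearity: E[X] = 59 · (1/2) = (60 − 1) · (1/2) = 59/2 ≈ 29.50000.

E[X] = 59/2 = 29.50000.


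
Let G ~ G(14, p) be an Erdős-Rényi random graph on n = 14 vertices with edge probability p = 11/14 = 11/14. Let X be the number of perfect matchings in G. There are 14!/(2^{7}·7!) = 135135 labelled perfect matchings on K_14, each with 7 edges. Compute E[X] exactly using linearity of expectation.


K_14 has 14!/(2^{7}·7!) = 135135 labelled perfect matchings.
For each such perfect matching H, let X_H = 1 if all 7 edges of H are present in G. Then P[X_H = 1] = p^{7} = (11/14)^{7} = 19487171/105413504.
By linearity: E[X] = Σ_H E[X_H] = 135135 · p^{7} = 135135 · 19487171/105413504 = 376199836155/15059072.
Numerically: E[X] ≈ 24981.6.

E[X] = 135135 · (11/14)^{7} = 376199836155/15059072 ≈ 24981.6.


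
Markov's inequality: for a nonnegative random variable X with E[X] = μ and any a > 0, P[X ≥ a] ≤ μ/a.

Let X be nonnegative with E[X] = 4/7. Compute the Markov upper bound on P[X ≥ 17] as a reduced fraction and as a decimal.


μ = E[X] = 4/7, a = 17.
Markov: P[X ≥ 17] ≤ μ/a = (4/7)/17 = 4/119.
Numerically: ≈ 0.033613.
(Since a = 17 > μ = 0.571429, the bound 4/119 is < 1 and informative.)

P[X ≥ 17] ≤ 4/119 ≈ 0.033613.


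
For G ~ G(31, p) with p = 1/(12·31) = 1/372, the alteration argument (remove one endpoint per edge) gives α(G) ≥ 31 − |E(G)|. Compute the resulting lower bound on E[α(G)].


E[|E(G)|] = C(31, 2)·p = 465 · (1/372) = 5/4.
E[α(G)] ≥ n − E[|E(G)|] = 31 − 5/4 = 119/4.
Numerically: ≈ 29.750.
(This is only a lower bound; the true E[α(G)] may be larger.)

E[α(G)] ≥ 119/4 ≈ 29.750.


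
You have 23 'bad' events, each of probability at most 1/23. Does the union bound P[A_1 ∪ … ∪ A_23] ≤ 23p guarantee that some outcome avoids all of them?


Union bound: P[∪_{i=1}^{23} A_i] ≤ Σ_i P[A_i] ≤ 23·p = 23·(1/23) = 1.
Numerically: 1 ≈ 1.0000.
Is 1 < 1? NO.
Since the bound 1 is ≥ 1, the union bound is uninformative here; it does NOT by itself certify existence.

23·p = 1 ≈ 1.0000; existence NOT certified by the union bound.


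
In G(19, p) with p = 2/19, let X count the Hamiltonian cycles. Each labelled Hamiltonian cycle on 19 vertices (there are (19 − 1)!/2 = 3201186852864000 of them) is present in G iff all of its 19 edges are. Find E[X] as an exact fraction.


K_19 has (19 − 1)!/2 = 3201186852864000 labelled Hamiltonian cycles.
For each such Hamiltonian cycle H, let X_H = 1 if all 19 edges of H are present in G. Then P[X_H = 1] = p^{19} = (2/19)^{19} = 524288/1978419655660313589123979.
By linearity: E[X] = Σ_H E[X_H] = 3201186852864000 · p^{19} = 3201186852864000 · 524288/1978419655660313589123979 = 1678343852714360832000/1978419655660313589123979.
Numerically: E[X] ≈ 0.00084833.

E[X] = 3201186852864000 · (2/19)^{19} = 1678343852714360832000/1978419655660313589123979 ≈ 0.00084833.


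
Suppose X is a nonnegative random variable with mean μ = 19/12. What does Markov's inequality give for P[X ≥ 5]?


μ = E[X] = 19/12, a = 5.
Markov: P[X ≥ 5] ≤ μ/a = (19/12)/5 = 19/60.
Numerically: ≈ 0.317.
(Since a = 5 > μ = 1.583, the bound 19/60 is < 1 and informative.)

P[X ≥ 5] ≤ 19/60 ≈ 0.317.


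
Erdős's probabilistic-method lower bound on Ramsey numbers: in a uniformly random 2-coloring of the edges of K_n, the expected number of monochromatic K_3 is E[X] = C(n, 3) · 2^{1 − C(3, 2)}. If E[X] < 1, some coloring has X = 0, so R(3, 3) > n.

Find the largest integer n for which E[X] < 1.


We need C(n, 3) · 2^{1 − 3} < 1, i.e. C(n, 3) < 2^{3 − 1} = 4.
Check values of n near the boundary:
  n = 3: C(3, 3) = 1; 1 < 4? YES
  n = 4: C(4, 3) = 4; 4 < 4? NO
The largest n with C(n, 3) < 4 is n = 3 (where E[X] = 1/4 ≈ 0.2500). Hence R(3, 3) > 3, i.e. R(3, 3) ≥ 4.

Largest n = 3; hence R(3, 3) > 3.


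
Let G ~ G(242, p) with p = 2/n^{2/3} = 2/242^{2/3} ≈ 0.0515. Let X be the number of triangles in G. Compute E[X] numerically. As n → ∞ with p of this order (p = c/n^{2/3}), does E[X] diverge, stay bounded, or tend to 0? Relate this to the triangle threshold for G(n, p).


Number of potential triangles: C(242, 3) = 2332880.
Each occurs with probability p³ ≈ (0.0515)³ ≈ 1.36603e-04.
By linearity: E[X] = C(242, 3)·p³ ≈ 2332880 · 1.36603e-04 ≈ 318.678.
Since α = 2/3 < 1, p = c/n^{2/3} ≫ 1/n is above the triangle threshold p ~ 1/n. Asymptotically E[X] ~ (c³/6)·n^{3(1−α)} = (2³/6)·n^{1} → ∞; triangles are abundant w.h.p.

E[X] ≈ 318.678; in regime p = Θ(1/n^{2/3}) E[X] diverges (above the triangle threshold p ~ 1/n).
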